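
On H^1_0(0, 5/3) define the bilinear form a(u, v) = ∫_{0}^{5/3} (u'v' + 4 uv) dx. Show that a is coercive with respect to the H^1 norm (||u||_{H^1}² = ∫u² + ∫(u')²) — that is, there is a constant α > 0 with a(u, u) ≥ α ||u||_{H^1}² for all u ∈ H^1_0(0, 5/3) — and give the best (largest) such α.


α = 1

Coercivity of a(·,·) on H^1_0(0, 5/3) means a(u, u) ≥ α ||u||_{H^1}² for every u ∈ H^1_0.
The interval has length L = 5/3, and Poincaré/coercivity depend only on L. Here a(u, u) = ∫(u')² + (4)·∫u².
Here c = 4 ≥ 1, so a(u,u) = ∫(u')² + c∫u² ≥ ∫(u')² + ∫u² = ||u||_{H^1}², i.e. α = 1 works. No larger α is possible: a(u,u) ≥ α||u||_{H^1}² means (1−α)∫(u')² ≥ (α−c)∫u², and for the modes u_n = sin(nπ(x−x₀)/L) (x₀ the left endpoint) one has ∫u_n²/∫(u_n')² = (L/(nπ))² → 0, so a(u_n,u_n)/||u_n||_{H^1}² → 1. Hence the optimal constant is α = 1.
Therefore α = 1.


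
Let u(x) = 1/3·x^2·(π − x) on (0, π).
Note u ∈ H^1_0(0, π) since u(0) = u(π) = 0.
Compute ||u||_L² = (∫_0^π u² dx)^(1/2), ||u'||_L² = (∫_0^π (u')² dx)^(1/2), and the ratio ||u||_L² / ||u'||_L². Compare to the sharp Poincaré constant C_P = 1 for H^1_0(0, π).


||u||_L² / ||u'||_L² = sqrt(14)*π/14 < C_P = 1.

u(x) = 1/3·x^2·(π − x), so u'(x) = x*(-3*x + 2*π)/3.
u(x) = 1/3·x^2·(π − x) vanishes at x = 0 and x = π, so u ∈ H^1_0(0, π). Differentiate via the product rule and integrate the resulting polynomials term by term.
  ∫_0^π u² dx = ∫_0^π (x^6/9 - 2*π*x^5/9 + π^2*x^4/9) dx. Term by term:
    ∫_0^π x^6/9 dx = π^7/63;  ∫_0^π -2*π*x^5/9 dx = -π^7/27;  ∫_0^π π^2*x^4/9 dx = π^7/45.
  Sum: π^7/63 − π^7/27 + π^7/45 = π^7/945.
  ∫_0^π (u')² dx = ∫_0^π (x^4 - 4*π*x^3/3 + 4*π^2*x^2/9) dx. Term by term:
    ∫_0^π x^4 dx = π^5/5;  ∫_0^π -4*π*x^3/3 dx = -π^5/3;  ∫_0^π 4*π^2*x^2/9 dx = 4*π^5/27.
  Sum: π^5/5 − π^5/3 + 4*π^5/27 = 2*π^5/135.
∫_0^π u² dx = π^7/945, so ||u||_L² = sqrt(105)*π^(7/2)/315.
∫_0^π (u')² dx = 2*π^5/135, so ||u'||_L² = sqrt(30)*π^(5/2)/45.
Ratio ||u||_L² / ||u'||_L² = sqrt(14)*π/14.
Sharp Poincaré constant on H^1_0(0, π) is C_P = L/π = 1, achieved by sin(x).
A polynomial bump cannot attain the sharp Poincaré constant (only the first sine eigenfunction does), so the ratio is strictly less than C_P, consistent with ||u||_L² ≤ C_P ||u'||_L².


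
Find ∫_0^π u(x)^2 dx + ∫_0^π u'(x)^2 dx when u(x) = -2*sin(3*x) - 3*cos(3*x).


||u||_{H^1(0,π)}^2 = 65*π

u'(x) = 9*sin(3*x) - 6*cos(3*x).
Expand u² and (u')² and integrate term by term on (0, π), using: for integers n ≥ 1, ∫_0^π sin²(nx) dx = ∫_0^π cos²(nx) dx = π/2; for n ≠ n', ∫_0^π sin(nx)sin(n'x) dx = ∫_0^π cos(nx)cos(n'x) dx = 0; and by product-to-sum, ∫_0^π sin(nx)cos(n'x) dx = ½∫_0^π [sin((n+n')x) + sin((n−n')x)] dx, which is 0 when n+n' is even and 2n/(n²−n'²) when n+n' is odd (it need not vanish on (0, π)).
  u² squared terms: (-3)²·∫cos(3x)² dx = 9·π/2 = 9*π/2;  (-2)²·∫sin(3x)² dx = 4·π/2 = 2*π.
  u² cross terms: 2·(-3)·(-2)·∫cos(3x)·sin(3x) dx = 12·(0) = 0.
  So ∫_0^π u² dx = 9*π/2 + 2*π + 0 = 13*π/2.
  (u')² squared terms: (-6)²·∫cos(3x)² dx = 36·π/2 = 18*π;  (9)²·∫sin(3x)² dx = 81·π/2 = 81*π/2.
  (u')² cross terms: 2·(-6)·(9)·∫cos(3x)·sin(3x) dx = -108·(0) = 0.
  So ∫_0^π (u')² dx = 18*π + 81*π/2 + 0 = 117*π/2.
||u||_{H^1}^2 = (13*π/2) + (117*π/2) = 65*π.


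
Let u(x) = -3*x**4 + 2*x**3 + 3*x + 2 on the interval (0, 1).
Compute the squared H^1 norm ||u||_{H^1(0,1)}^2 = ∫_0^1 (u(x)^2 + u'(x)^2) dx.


||u||_{H^1}^2 = 1319/70

The H^1 norm (squared) on an interval (0, L) is
  ||u||_{H^1}^2 = ∫_0^L u(x)^2 dx + ∫_0^L u'(x)^2 dx.
Compute u'(x) = -12*x**3 + 6*x**2 + 3.
Then u(x)^2 = 9*x**8 - 12*x**7 + 4*x**6 - 18*x**5 + 8*x**3 + 9*x**2 + 12*x + 4 and u'(x)^2 = 144*x**6 - 144*x**5 + 36*x**4 - 72*x**3 + 36*x**2 + 9.
Integrate each monomial from 0 to 1 using ∫_0^1 c·x^n dx = c·1^(n+1)/(n+1):
  ∫_0^1 u(x)^2 dx = ∫_0^1 (9*x^8 - 12*x^7 + 4*x^6 - 18*x^5 + 8*x^3 + 9*x^2 + 12*x + 4) dx. Term by term:
    ∫_0^1 9*x^8 dx = 1;  ∫_0^1 -12*x^7 dx = -3/2;  ∫_0^1 4*x^6 dx = 4/7;
    ∫_0^1 -18*x^5 dx = -3;  ∫_0^1 8*x^3 dx = 2;  ∫_0^1 9*x^2 dx = 3;
    ∫_0^1 12*x dx = 6;  ∫_0^1 4 dx = 4.
  Sum: 1 − 3/2 + 4/7 − 3 + 2 + 3 + 6 + 4 = 169/14.
  ∫_0^1 u'(x)^2 dx = ∫_0^1 (144*x^6 - 144*x^5 + 36*x^4 - 72*x^3 + 36*x^2 + 9) dx. Term by term:
    ∫_0^1 144*x^6 dx = 144/7;  ∫_0^1 -144*x^5 dx = -24;  ∫_0^1 36*x^4 dx = 36/5;
    ∫_0^1 -72*x^3 dx = -18;  ∫_0^1 36*x^2 dx = 12;  ∫_0^1 9 dx = 9.
  Sum: 144/7 − 24 + 36/5 − 18 + 12 + 9 = 237/35.
Adding: ||u||_{H^1}^2 = 169/14 + 237/35 = 1319/70.


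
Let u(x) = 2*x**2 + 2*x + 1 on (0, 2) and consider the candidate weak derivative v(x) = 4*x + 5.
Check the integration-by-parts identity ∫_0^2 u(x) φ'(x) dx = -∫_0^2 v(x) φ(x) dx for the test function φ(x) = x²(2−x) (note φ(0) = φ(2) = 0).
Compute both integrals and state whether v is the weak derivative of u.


LHS = -136/15, RHS = -196/15. No, v is not the weak derivative of u.

u(x) = 2*x**2 + 2*x + 1, classical derivative u'(x) = 4*x + 2.
φ(x) = x²(2−x), so φ'(x) = x*(4 - 3*x).
Note φ(0) = φ(2) = 0, so the boundary term u·φ vanishes.
LHS = ∫_0^2 u(x) φ'(x) dx = ∫_0^2 (-6*x^4 + 2*x^3 + 5*x^2 + 4*x) dx. Term by term:
  ∫_0^2 -6*x^4 dx = -192/5;  ∫_0^2 2*x^3 dx = 8;  ∫_0^2 5*x^2 dx = 40/3;
  ∫_0^2 4*x dx = 8.
Sum: -192/5 + 8 + 40/3 + 8 = -136/15.
So LHS = -136/15.
∫_0^2 v(x) φ(x) dx = ∫_0^2 (-4*x^4 + 3*x^3 + 10*x^2) dx. Term by term:
  ∫_0^2 -4*x^4 dx = -128/5;  ∫_0^2 3*x^3 dx = 12;  ∫_0^2 10*x^2 dx = 80/3.
Sum: -128/5 + 12 + 80/3 = 196/15.
So RHS = -∫_0^2 v(x) φ(x) dx = -196/15.
LHS − RHS = 4 ≠ 0, so the identity fails.
(For a valid weak derivative the identity must hold for EVERY test function, in particular this one. The failure shows v is NOT the weak derivative of u.)
Correct weak derivative would be u'(x) = 4*x + 2.


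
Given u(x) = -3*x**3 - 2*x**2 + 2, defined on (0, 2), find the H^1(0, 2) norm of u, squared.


||u||_{H^1}^2 = 23224/21

The H^1 norm (squared) on an interval (0, L) is
  ||u||_{H^1}^2 = ∫_0^L u(x)^2 dx + ∫_0^L u'(x)^2 dx.
Compute u'(x) = -9*x**2 - 4*x.
Then u(x)^2 = 9*x**6 + 12*x**5 + 4*x**4 - 12*x**3 - 8*x**2 + 4 and u'(x)^2 = 81*x**4 + 72*x**3 + 16*x**2.
Integrate each monomial from 0 to 2 using ∫_0^2 c·x^n dx = c·2^(n+1)/(n+1):
  ∫_0^2 u(x)^2 dx = ∫_0^2 (9*x^6 + 12*x^5 + 4*x^4 - 12*x^3 - 8*x^2 + 4) dx. Term by term:
    ∫_0^2 9*x^6 dx = 1152/7;  ∫_0^2 12*x^5 dx = 128;  ∫_0^2 4*x^4 dx = 128/5;
    ∫_0^2 -12*x^3 dx = -48;  ∫_0^2 -8*x^2 dx = -64/3;  ∫_0^2 4 dx = 8.
  Sum: 1152/7 + 128 + 128/5 − 48 − 64/3 + 8 = 26968/105.
  ∫_0^2 u'(x)^2 dx = ∫_0^2 (81*x^4 + 72*x^3 + 16*x^2) dx. Term by term:
    ∫_0^2 81*x^4 dx = 2592/5;  ∫_0^2 72*x^3 dx = 288;  ∫_0^2 16*x^2 dx = 128/3.
  Sum: 2592/5 + 288 + 128/3 = 12736/15.
Adding: ||u||_{H^1}^2 = 26968/105 + 12736/15 = 23224/21.


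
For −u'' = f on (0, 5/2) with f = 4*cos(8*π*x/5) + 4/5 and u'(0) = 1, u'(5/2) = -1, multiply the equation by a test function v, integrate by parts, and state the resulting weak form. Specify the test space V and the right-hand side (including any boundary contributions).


V = H^1(0, 5/2) (v unrestricted at boundary; u is determined up to an additive constant); weak form: ∫_0^5/2 u'v' dx = ∫_0^5/2 (4*cos(8*π*x/5) + 4/5) v dx − v(5/2) − v(0) for all v ∈ V.

Multiply both sides by a test function v and integrate from 0 to 5/2:
  ∫_0^5/2 −u''(x) v(x) dx = ∫_0^5/2 f(x) v(x) dx.
Integrate the LHS by parts once:
  ∫_0^5/2 −u'' v dx = −[u'(x) v(x)]_0^5/2 + ∫_0^5/2 u'(x) v'(x) dx.
Thus ∫_0^5/2 u'(x) v'(x) dx = ∫_0^5/2 f(x) v(x) dx + [u'(x) v(x)]_0^5/2.
Choose V so that boundary terms are either known or forced to vanish.
u has inhomogeneous Neumann u'(0) = 1, u'(5/2) = -1. [u' v]_0^5/2 = (-1)·v(5/2) − (1)·v(0) = − v(5/2) − v(0). Take V = H^1(0, 5/2); boundary term becomes part of RHS.
Weak formulation: find u (satisfying any essential BC) such that ∫_0^5/2 u'(x) v'(x) dx = ∫_0^5/2 f v dx − v(5/2) − v(0) for all v ∈ V (Neumann data are natural BCs: they enter the RHS as boundary terms).
Substituting f(x) = 4*cos(8*π*x/5) + 4/5, the right-hand side is ∫_0^5/2 (4*cos(8*π*x/5) + 4/5) v dx − v(5/2) − v(0).
Compatibility check (pure Neumann): taking v ≡ 1 ∈ V gives 0 = ∫_0^5/2 f dx + (-1) − (1), i.e. ∫_0^5/2 f dx must equal u'(0) − u'(5/2) = 2. Indeed ∫_0^5/2 (4*cos(8*π*x/5) + 4/5) dx = 2, so the data are compatible. The solution is then unique only up to an additive constant (fix it e.g. by requiring ∫_0^5/2 u dx = 0).


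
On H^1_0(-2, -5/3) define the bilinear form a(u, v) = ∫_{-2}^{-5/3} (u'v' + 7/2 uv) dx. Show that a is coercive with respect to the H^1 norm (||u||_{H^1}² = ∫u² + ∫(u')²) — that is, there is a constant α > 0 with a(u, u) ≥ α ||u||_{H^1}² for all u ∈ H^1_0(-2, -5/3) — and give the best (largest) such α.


α = 1

Coercivity of a(·,·) on H^1_0(-2, -5/3) means a(u, u) ≥ α ||u||_{H^1}² for every u ∈ H^1_0.
The interval has length L = 1/3, and Poincaré/coercivity depend only on L. Here a(u, u) = ∫(u')² + (7/2)·∫u².
Here c = 7/2 ≥ 1, so a(u,u) = ∫(u')² + c∫u² ≥ ∫(u')² + ∫u² = ||u||_{H^1}², i.e. α = 1 works. No larger α is possible: a(u,u) ≥ α||u||_{H^1}² means (1−α)∫(u')² ≥ (α−c)∫u², and for the modes u_n = sin(nπ(x−x₀)/L) (x₀ the left endpoint) one has ∫u_n²/∫(u_n')² = (L/(nπ))² → 0, so a(u_n,u_n)/||u_n||_{H^1}² → 1. Hence the optimal constant is α = 1.
Therefore α = 1.


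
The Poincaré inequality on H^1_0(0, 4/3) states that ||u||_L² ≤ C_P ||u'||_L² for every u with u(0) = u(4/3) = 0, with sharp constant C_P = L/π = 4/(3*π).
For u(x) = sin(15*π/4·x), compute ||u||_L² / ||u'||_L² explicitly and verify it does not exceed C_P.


||u||_L² / ||u'||_L² = 4/(15*π) < C_P = 4/(3*π).

u(x) = sin(15*π/4·x), so u'(x) = 15*π*cos(15*π*x/4)/4.
Writing u(x) = A·sin(kπx/L) with A = 1 and k = 5, use ∫_0^L sin²(kπx/L) dx = L/2 and ∫_0^L cos²(kπx/L) dx = L/2.
u² = 1·sin²(15*π/4·x) and (u')² = 225*π^2/16·cos²(15*π/4·x), and each of sin², cos² integrates to L/2 = 2/3 over (0, 4/3).
∫_0^4/3 u² dx = 2/3, so ||u||_L² = sqrt(6)/3.
∫_0^4/3 (u')² dx = 75*π^2/8, so ||u'||_L² = 5*sqrt(6)*π/4.
Ratio ||u||_L² / ||u'||_L² = 4/(15*π).
Sharp Poincaré constant on H^1_0(0, 4/3) is C_P = L/π = 4/(3*π), achieved by sin(3*π/4·x).
This is the k = 5 harmonic; the ratio L/(kπ) is strictly less than C_P = L/π, consistent with the sharp inequality ||u||_L² ≤ C_P ||u'||_L².


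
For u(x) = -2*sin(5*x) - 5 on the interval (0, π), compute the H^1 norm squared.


||u||_{H^1(0,π)}^2 = 8 + 77*π

u'(x) = -10*cos(5*x).
Expand u² and (u')² and integrate term by term on (0, π), using: for integers n ≥ 1, ∫_0^π sin²(nx) dx = ∫_0^π cos²(nx) dx = π/2; for n ≠ n', ∫_0^π sin(nx)sin(n'x) dx = ∫_0^π cos(nx)cos(n'x) dx = 0; and by product-to-sum, ∫_0^π sin(nx)cos(n'x) dx = ½∫_0^π [sin((n+n')x) + sin((n−n')x)] dx, which is 0 when n+n' is even and 2n/(n²−n'²) when n+n' is odd (it need not vanish on (0, π)). For the constant mode: ∫_0^π 1 dx = π, ∫_0^π cos(nx) dx = 0, ∫_0^π sin(nx) dx = (1−(−1)^n)/n.
  u² squared terms: (-5)²·∫1 dx = 25·π = 25*π;  (-2)²·∫sin(5x)² dx = 4·π/2 = 2*π.
  u² cross terms: 2·(-5)·(-2)·∫1·sin(5x) dx = 20·(2/5) = 8.
  So ∫_0^π u² dx = 25*π + 2*π + 8 = 8 + 27*π.
  (u')² squared terms: (-10)²·∫cos(5x)² dx = 100·π/2 = 50*π.
  So ∫_0^π (u')² dx = 50*π.
||u||_{H^1}^2 = (8 + 27*π) + (50*π) = 8 + 77*π.


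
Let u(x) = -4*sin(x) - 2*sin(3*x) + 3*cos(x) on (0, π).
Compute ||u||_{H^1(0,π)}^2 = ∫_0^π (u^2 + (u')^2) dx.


||u||_{H^1(0,π)}^2 = 45*π

u'(x) = -3*sin(x) - 4*cos(x) - 6*cos(3*x).
Expand u² and (u')² and integrate term by term on (0, π), using: for integers n ≥ 1, ∫_0^π sin²(nx) dx = ∫_0^π cos²(nx) dx = π/2; for n ≠ n', ∫_0^π sin(nx)sin(n'x) dx = ∫_0^π cos(nx)cos(n'x) dx = 0; and by product-to-sum, ∫_0^π sin(nx)cos(n'x) dx = ½∫_0^π [sin((n+n')x) + sin((n−n')x)] dx, which is 0 when n+n' is even and 2n/(n²−n'²) when n+n' is odd (it need not vanish on (0, π)).
  u² squared terms: (-4)²·∫sin(x)² dx = 16·π/2 = 8*π;  (-2)²·∫sin(3x)² dx = 4·π/2 = 2*π;  (3)²·∫cos(x)² dx = 9·π/2 = 9*π/2.
  u² cross terms: 2·(-4)·(-2)·∫sin(x)·sin(3x) dx = 16·(0) = 0;  2·(-4)·(3)·∫sin(x)·cos(x) dx = -24·(0) = 0;  2·(-2)·(3)·∫sin(3x)·cos(x) dx = -12·(0) = 0.
  So ∫_0^π u² dx = 8*π + 2*π + 9*π/2 + 0 + 0 + 0 = 29*π/2.
  (u')² squared terms: (-6)²·∫cos(3x)² dx = 36·π/2 = 18*π;  (-4)²·∫cos(x)² dx = 16·π/2 = 8*π;  (-3)²·∫sin(x)² dx = 9·π/2 = 9*π/2.
  (u')² cross terms: 2·(-6)·(-4)·∫cos(3x)·cos(x) dx = 48·(0) = 0;  2·(-6)·(-3)·∫cos(3x)·sin(x) dx = 36·(0) = 0;  2·(-4)·(-3)·∫cos(x)·sin(x) dx = 24·(0) = 0.
  So ∫_0^π (u')² dx = 18*π + 8*π + 9*π/2 + 0 + 0 + 0 = 61*π/2.
||u||_{H^1}^2 = (29*π/2) + (61*π/2) = 45*π.


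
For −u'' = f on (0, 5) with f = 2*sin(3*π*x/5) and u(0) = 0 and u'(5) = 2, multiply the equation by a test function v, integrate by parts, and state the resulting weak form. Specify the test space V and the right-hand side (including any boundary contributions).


V = {v ∈ H^1(0, 5) : v(0) = 0} (test functions vanish at x = 0 where u is specified); weak form: ∫_0^5 u'v' dx = ∫_0^5 (2*sin(3*π*x/5)) v dx + 2·v(5) for all v ∈ V.

Multiply both sides by a test function v and integrate from 0 to 5:
  ∫_0^5 −u''(x) v(x) dx = ∫_0^5 f(x) v(x) dx.
Integrate the LHS by parts once:
  ∫_0^5 −u'' v dx = −[u'(x) v(x)]_0^5 + ∫_0^5 u'(x) v'(x) dx.
Thus ∫_0^5 u'(x) v'(x) dx = ∫_0^5 f(x) v(x) dx + [u'(x) v(x)]_0^5.
Choose V so that boundary terms are either known or forced to vanish.
Mixed BC: u(0) = 0 (Dirichlet) and u'(5) = 2 (Neumann). Define V = {v ∈ H^1(0, 5) : v(0) = 0}. Then [u' v]_0^5 = u'(5)·v(5) − u'(0)·0 = 2·v(5).
Weak formulation: find u (satisfying any essential BC) such that ∫_0^5 u'(x) v'(x) dx = ∫_0^5 f v dx + 2·v(5) for all v ∈ V (Dirichlet at 0 absorbed into V; Neumann datum at x = 5 contributes the boundary term).
Substituting f(x) = 2*sin(3*π*x/5), the right-hand side is ∫_0^5 (2*sin(3*π*x/5)) v dx + 2·v(5).


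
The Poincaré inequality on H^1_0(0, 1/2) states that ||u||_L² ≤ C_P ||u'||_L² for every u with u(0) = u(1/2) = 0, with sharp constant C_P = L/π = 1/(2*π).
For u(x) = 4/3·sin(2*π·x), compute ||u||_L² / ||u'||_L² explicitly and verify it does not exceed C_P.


||u||_L² / ||u'||_L² = 1/(2*π) = C_P.

u(x) = 4/3·sin(2*π·x), so u'(x) = 8*π*cos(2*π*x)/3.
Writing u(x) = A·sin(kπx/L) with A = 4/3 and k = 1, use ∫_0^L sin²(kπx/L) dx = L/2 and ∫_0^L cos²(kπx/L) dx = L/2.
u² = 16/9·sin²(2*π·x) and (u')² = 64*π^2/9·cos²(2*π·x), and each of sin², cos² integrates to L/2 = 1/4 over (0, 1/2).
∫_0^1/2 u² dx = 4/9, so ||u||_L² = 2/3.
∫_0^1/2 (u')² dx = 16*π^2/9, so ||u'||_L² = 4*π/3.
Ratio ||u||_L² / ||u'||_L² = 1/(2*π).
Sharp Poincaré constant on H^1_0(0, 1/2) is C_P = L/π = 1/(2*π), achieved by sin(2*π·x).
This is the k = 1 eigenfunction (up to amplitude), so the ratio equals the sharp Poincaré constant exactly.


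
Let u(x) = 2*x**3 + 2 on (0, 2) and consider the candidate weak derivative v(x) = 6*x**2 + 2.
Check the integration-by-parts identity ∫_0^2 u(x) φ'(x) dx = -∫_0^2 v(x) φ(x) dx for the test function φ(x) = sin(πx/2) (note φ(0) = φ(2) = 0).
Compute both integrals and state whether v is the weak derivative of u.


LHS = -48/π + 192/π^3, RHS = -56/π + 192/π^3. No, v is not the weak derivative of u.

u(x) = 2*x**3 + 2, classical derivative u'(x) = 6*x**2.
φ(x) = sin(πx/2), so φ'(x) = π*cos(π*x/2)/2.
Note φ(0) = φ(2) = 0, so the boundary term u·φ vanishes.
LHS = ∫_0^2 u(x) φ'(x) dx = ∫_0^2 (π*x^3*cos(π*x/2) + π*cos(π*x/2)) dx. Term by term:
  ∫_0^2 π*cos(π*x/2) dx = 0;  ∫_0^2 π*x^3*cos(π*x/2) dx = -48/π + 192/π^3.
Sum: 0 + -48/π + 192/π^3 = -48/π + 192/π^3.
So LHS = -48/π + 192/π^3.
∫_0^2 v(x) φ(x) dx = ∫_0^2 (6*x^2*sin(π*x/2) + 2*sin(π*x/2)) dx. Term by term:
  ∫_0^2 2*sin(π*x/2) dx = 8/π;  ∫_0^2 6*x^2*sin(π*x/2) dx = -192/π^3 + 48/π.
Sum: 8/π + -192/π^3 + 48/π = -192/π^3 + 56/π.
So RHS = -∫_0^2 v(x) φ(x) dx = -56/π + 192/π^3.
LHS − RHS = 8/π ≠ 0, so the identity fails.
(For a valid weak derivative the identity must hold for EVERY test function, in particular this one. The failure shows v is NOT the weak derivative of u.)
Correct weak derivative would be u'(x) = 6*x**2.


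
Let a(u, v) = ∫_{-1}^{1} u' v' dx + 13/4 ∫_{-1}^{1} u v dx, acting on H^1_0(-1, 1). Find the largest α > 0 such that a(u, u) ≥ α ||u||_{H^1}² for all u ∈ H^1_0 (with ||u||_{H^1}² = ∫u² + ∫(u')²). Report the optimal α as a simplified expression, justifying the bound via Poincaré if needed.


α = 1

Coercivity of a(·,·) on H^1_0(-1, 1) means a(u, u) ≥ α ||u||_{H^1}² for every u ∈ H^1_0.
The interval has length L = 2, and Poincaré/coercivity depend only on L. Here a(u, u) = ∫(u')² + (13/4)·∫u².
Here c = 13/4 ≥ 1, so a(u,u) = ∫(u')² + c∫u² ≥ ∫(u')² + ∫u² = ||u||_{H^1}², i.e. α = 1 works. No larger α is possible: a(u,u) ≥ α||u||_{H^1}² means (1−α)∫(u')² ≥ (α−c)∫u², and for the modes u_n = sin(nπ(x−x₀)/L) (x₀ the left endpoint) one has ∫u_n²/∫(u_n')² = (L/(nπ))² → 0, so a(u_n,u_n)/||u_n||_{H^1}² → 1. Hence the optimal constant is α = 1.
Therefore α = 1.


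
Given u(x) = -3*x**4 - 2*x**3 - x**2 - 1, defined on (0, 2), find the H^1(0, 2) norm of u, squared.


||u||_{H^1}^2 = 90046/15

The H^1 norm (squared) on an interval (0, L) is
  ||u||_{H^1}^2 = ∫_0^L u(x)^2 dx + ∫_0^L u'(x)^2 dx.
Compute u'(x) = -12*x**3 - 6*x**2 - 2*x.
Then u(x)^2 = 9*x**8 + 12*x**7 + 10*x**6 + 4*x**5 + 7*x**4 + 4*x**3 + 2*x**2 + 1 and u'(x)^2 = 144*x**6 + 144*x**5 + 84*x**4 + 24*x**3 + 4*x**2.
Integrate each monomial from 0 to 2 using ∫_0^2 c·x^n dx = c·2^(n+1)/(n+1):
  ∫_0^2 u(x)^2 dx = ∫_0^2 (9*x^8 + 12*x^7 + 10*x^6 + 4*x^5 + 7*x^4 + 4*x^3 + 2*x^2 + 1) dx. Term by term:
    ∫_0^2 9*x^8 dx = 512;  ∫_0^2 12*x^7 dx = 384;  ∫_0^2 10*x^6 dx = 1280/7;
    ∫_0^2 4*x^5 dx = 128/3;  ∫_0^2 7*x^4 dx = 224/5;  ∫_0^2 4*x^3 dx = 16;
    ∫_0^2 2*x^2 dx = 16/3;  ∫_0^2 1 dx = 2.
  Sum: 512 + 384 + 1280/7 + 128/3 + 224/5 + 16 + 16/3 + 2 = 41638/35.
  ∫_0^2 u'(x)^2 dx = ∫_0^2 (144*x^6 + 144*x^5 + 84*x^4 + 24*x^3 + 4*x^2) dx. Term by term:
    ∫_0^2 144*x^6 dx = 18432/7;  ∫_0^2 144*x^5 dx = 1536;  ∫_0^2 84*x^4 dx = 2688/5;
    ∫_0^2 24*x^3 dx = 96;  ∫_0^2 4*x^2 dx = 32/3.
  Sum: 18432/7 + 1536 + 2688/5 + 96 + 32/3 = 505408/105.
Adding: ||u||_{H^1}^2 = 41638/35 + 505408/105 = 90046/15.


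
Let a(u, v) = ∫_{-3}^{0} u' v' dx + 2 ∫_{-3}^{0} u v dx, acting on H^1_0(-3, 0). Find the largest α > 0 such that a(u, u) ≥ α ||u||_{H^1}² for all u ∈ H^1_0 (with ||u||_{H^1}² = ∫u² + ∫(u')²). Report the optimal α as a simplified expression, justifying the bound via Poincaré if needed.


α = 1

Coercivity of a(·,·) on H^1_0(-3, 0) means a(u, u) ≥ α ||u||_{H^1}² for every u ∈ H^1_0.
The interval has length L = 3, and Poincaré/coercivity depend only on L. Here a(u, u) = ∫(u')² + (2)·∫u².
Here c = 2 ≥ 1, so a(u,u) = ∫(u')² + c∫u² ≥ ∫(u')² + ∫u² = ||u||_{H^1}², i.e. α = 1 works. No larger α is possible: a(u,u) ≥ α||u||_{H^1}² means (1−α)∫(u')² ≥ (α−c)∫u², and for the modes u_n = sin(nπ(x−x₀)/L) (x₀ the left endpoint) one has ∫u_n²/∫(u_n')² = (L/(nπ))² → 0, so a(u_n,u_n)/||u_n||_{H^1}² → 1. Hence the optimal constant is α = 1.
Therefore α = 1.


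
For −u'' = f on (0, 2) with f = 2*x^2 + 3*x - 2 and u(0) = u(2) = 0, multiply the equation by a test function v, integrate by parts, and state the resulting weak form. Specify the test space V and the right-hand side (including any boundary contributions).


V = H^1_0(0, 2) (so v(0) = v(2) = 0); weak form: ∫_0^2 u'v' dx = ∫_0^2 (2*x^2 + 3*x - 2) v dx for all v ∈ V.

Multiply both sides by a test function v and integrate from 0 to 2:
  ∫_0^2 −u''(x) v(x) dx = ∫_0^2 f(x) v(x) dx.
Integrate the LHS by parts once:
  ∫_0^2 −u'' v dx = −[u'(x) v(x)]_0^2 + ∫_0^2 u'(x) v'(x) dx.
Thus ∫_0^2 u'(x) v'(x) dx = ∫_0^2 f(x) v(x) dx + [u'(x) v(x)]_0^2.
Choose V so that boundary terms are either known or forced to vanish.
u is Dirichlet: u(0) = u(2) = 0. Let V = H^1_0(0, 2); then v(0) = v(2) = 0, and [u' v]_0^2 = 0.
Weak formulation: find u (satisfying any essential BC) such that ∫_0^2 u'(x) v'(x) dx = ∫_0^2 f v dx for all v ∈ V.
Substituting f(x) = 2*x^2 + 3*x - 2, the right-hand side is ∫_0^2 (2*x^2 + 3*x - 2) v dx.


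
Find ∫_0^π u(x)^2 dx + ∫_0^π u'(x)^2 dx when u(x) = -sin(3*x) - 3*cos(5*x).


||u||_{H^1(0,π)}^2 = 122*π

u'(x) = 15*sin(5*x) - 3*cos(3*x).
Expand u² and (u')² and integrate term by term on (0, π), using: for integers n ≥ 1, ∫_0^π sin²(nx) dx = ∫_0^π cos²(nx) dx = π/2; for n ≠ n', ∫_0^π sin(nx)sin(n'x) dx = ∫_0^π cos(nx)cos(n'x) dx = 0; and by product-to-sum, ∫_0^π sin(nx)cos(n'x) dx = ½∫_0^π [sin((n+n')x) + sin((n−n')x)] dx, which is 0 when n+n' is even and 2n/(n²−n'²) when n+n' is odd (it need not vanish on (0, π)).
  u² squared terms: (-1)²·∫sin(3x)² dx = 1·π/2 = π/2;  (-3)²·∫cos(5x)² dx = 9·π/2 = 9*π/2.
  u² cross terms: 2·(-1)·(-3)·∫sin(3x)·cos(5x) dx = 6·(0) = 0.
  So ∫_0^π u² dx = π/2 + 9*π/2 + 0 = 5*π.
  (u')² squared terms: (-3)²·∫cos(3x)² dx = 9·π/2 = 9*π/2;  (15)²·∫sin(5x)² dx = 225·π/2 = 225*π/2.
  (u')² cross terms: 2·(-3)·(15)·∫cos(3x)·sin(5x) dx = -90·(0) = 0.
  So ∫_0^π (u')² dx = 9*π/2 + 225*π/2 + 0 = 117*π.
||u||_{H^1}^2 = (5*π) + (117*π) = 122*π.


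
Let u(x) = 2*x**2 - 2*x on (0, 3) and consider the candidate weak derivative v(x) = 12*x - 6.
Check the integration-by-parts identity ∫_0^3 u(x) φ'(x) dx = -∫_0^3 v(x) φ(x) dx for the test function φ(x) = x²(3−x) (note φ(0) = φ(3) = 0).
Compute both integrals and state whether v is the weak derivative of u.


LHS = -351/10, RHS = -1053/10. No, v is not the weak derivative of u.

u(x) = 2*x**2 - 2*x, classical derivative u'(x) = 4*x - 2.
φ(x) = x²(3−x), so φ'(x) = 3*x*(2 - x).
Note φ(0) = φ(3) = 0, so the boundary term u·φ vanishes.
LHS = ∫_0^3 u(x) φ'(x) dx = ∫_0^3 (-6*x^4 + 18*x^3 - 12*x^2) dx. Term by term:
  ∫_0^3 -6*x^4 dx = -1458/5;  ∫_0^3 18*x^3 dx = 729/2;  ∫_0^3 -12*x^2 dx = -108.
Sum: -1458/5 + 729/2 − 108 = -351/10.
So LHS = -351/10.
∫_0^3 v(x) φ(x) dx = ∫_0^3 (-12*x^4 + 42*x^3 - 18*x^2) dx. Term by term:
  ∫_0^3 -12*x^4 dx = -2916/5;  ∫_0^3 42*x^3 dx = 1701/2;  ∫_0^3 -18*x^2 dx = -162.
Sum: -2916/5 + 1701/2 − 162 = 1053/10.
So RHS = -∫_0^3 v(x) φ(x) dx = -1053/10.
LHS − RHS = 351/5 ≠ 0, so the identity fails.
(For a valid weak derivative the identity must hold for EVERY test function, in particular this one. The failure shows v is NOT the weak derivative of u.)
Correct weak derivative would be u'(x) = 4*x - 2.


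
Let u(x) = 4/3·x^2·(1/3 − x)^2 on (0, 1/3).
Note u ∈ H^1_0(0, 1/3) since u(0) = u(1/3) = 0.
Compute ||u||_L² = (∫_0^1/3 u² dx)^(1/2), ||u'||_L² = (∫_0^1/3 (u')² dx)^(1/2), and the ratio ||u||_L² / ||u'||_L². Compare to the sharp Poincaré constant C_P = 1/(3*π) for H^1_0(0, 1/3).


||u||_L² / ||u'||_L² = sqrt(3)/18 < C_P = 1/(3*π).

u(x) = 4/3·x^2·(1/3 − x)^2, so u'(x) = 8*x*(3*x - 1)*(6*x - 1)/27.
u(x) = 4/3·x^2·(1/3 − x)^2 vanishes at x = 0 and x = 1/3, so u ∈ H^1_0(0, 1/3). Differentiate via the product rule and integrate the resulting polynomials term by term.
  ∫_0^1/3 u² dx = ∫_0^1/3 (16*x^8/9 - 64*x^7/27 + 32*x^6/27 - 64*x^5/243 + 16*x^4/729) dx. Term by term:
    ∫_0^1/3 16*x^8/9 dx = 16/1594323;  ∫_0^1/3 -64*x^7/27 dx = -8/177147;  ∫_0^1/3 32*x^6/27 dx = 32/413343;
    ∫_0^1/3 -64*x^5/243 dx = -32/531441;  ∫_0^1/3 16*x^4/729 dx = 16/885735.
  Sum: 16/1594323 − 8/177147 + 32/413343 − 32/531441 + 16/885735 = 8/55801305.
  ∫_0^1/3 (u')² dx = ∫_0^1/3 (256*x^6/9 - 256*x^5/9 + 832*x^4/81 - 128*x^3/81 + 64*x^2/729) dx. Term by term:
    ∫_0^1/3 256*x^6/9 dx = 256/137781;  ∫_0^1/3 -256*x^5/9 dx = -128/19683;  ∫_0^1/3 832*x^4/81 dx = 832/98415;
    ∫_0^1/3 -128*x^3/81 dx = -32/6561;  ∫_0^1/3 64*x^2/729 dx = 64/59049.
  Sum: 256/137781 − 128/19683 + 832/98415 − 32/6561 + 64/59049 = 32/2066715.
∫_0^1/3 u² dx = 8/55801305, so ||u||_L² = 2*sqrt(210)/76545.
∫_0^1/3 (u')² dx = 32/2066715, so ||u'||_L² = 4*sqrt(70)/8505.
Ratio ||u||_L² / ||u'||_L² = sqrt(3)/18.
Sharp Poincaré constant on H^1_0(0, 1/3) is C_P = L/π = 1/(3*π), achieved by sin(3*π·x).
A polynomial bump cannot attain the sharp Poincaré constant (only the first sine eigenfunction does), so the ratio is strictly less than C_P, consistent with ||u||_L² ≤ C_P ||u'||_L².


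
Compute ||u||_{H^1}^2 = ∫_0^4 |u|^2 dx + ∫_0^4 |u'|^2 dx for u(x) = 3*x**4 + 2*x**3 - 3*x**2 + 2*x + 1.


||u||_{H^1}^2 = 15638020/21

The H^1 norm (squared) on an interval (0, L) is
  ||u||_{H^1}^2 = ∫_0^L u(x)^2 dx + ∫_0^L u'(x)^2 dx.
Compute u'(x) = 12*x**3 + 6*x**2 - 6*x + 2.
Then u(x)^2 = 9*x**8 + 12*x**7 - 14*x**6 + 23*x**4 - 8*x**3 - 2*x**2 + 4*x + 1 and u'(x)^2 = 144*x**6 + 144*x**5 - 108*x**4 - 24*x**3 + 60*x**2 - 24*x + 4.
Integrate each monomial from 0 to 4 using ∫_0^4 c·x^n dx = c·4^(n+1)/(n+1):
  ∫_0^4 u(x)^2 dx = ∫_0^4 (9*x^8 + 12*x^7 - 14*x^6 + 23*x^4 - 8*x^3 - 2*x^2 + 4*x + 1) dx. Term by term:
    ∫_0^4 9*x^8 dx = 262144;  ∫_0^4 12*x^7 dx = 98304;  ∫_0^4 -14*x^6 dx = -32768;
    ∫_0^4 23*x^4 dx = 23552/5;  ∫_0^4 -8*x^3 dx = -512;  ∫_0^4 -2*x^2 dx = -128/3;
    ∫_0^4 4*x dx = 32;  ∫_0^4 1 dx = 4.
  Sum: 262144 + 98304 − 32768 + 23552/5 − 512 − 128/3 + 32 + 4 = 4978076/15.
  ∫_0^4 u'(x)^2 dx = ∫_0^4 (144*x^6 + 144*x^5 - 108*x^4 - 24*x^3 + 60*x^2 - 24*x + 4) dx. Term by term:
    ∫_0^4 144*x^6 dx = 2359296/7;  ∫_0^4 144*x^5 dx = 98304;  ∫_0^4 -108*x^4 dx = -110592/5;
    ∫_0^4 -24*x^3 dx = -1536;  ∫_0^4 60*x^2 dx = 1280;  ∫_0^4 -24*x dx = -192;
    ∫_0^4 4 dx = 16.
  Sum: 2359296/7 + 98304 − 110592/5 − 1536 + 1280 − 192 + 16 = 14447856/35.
Adding: ||u||_{H^1}^2 = 4978076/15 + 14447856/35 = 15638020/21.


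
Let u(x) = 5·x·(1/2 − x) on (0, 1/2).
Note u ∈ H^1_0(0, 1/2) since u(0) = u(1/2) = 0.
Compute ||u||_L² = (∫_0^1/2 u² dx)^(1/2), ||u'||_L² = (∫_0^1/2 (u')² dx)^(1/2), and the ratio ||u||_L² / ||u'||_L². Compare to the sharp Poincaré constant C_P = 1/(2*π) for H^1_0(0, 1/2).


||u||_L² / ||u'||_L² = sqrt(10)/20 < C_P = 1/(2*π).

u(x) = 5·x·(1/2 − x), so u'(x) = 5/2 - 10*x.
u(x) = 5·x·(1/2 − x) vanishes at x = 0 and x = 1/2, so u ∈ H^1_0(0, 1/2). Differentiate via the product rule and integrate the resulting polynomials term by term.
  ∫_0^1/2 u² dx = ∫_0^1/2 (25*x^4 - 25*x^3 + 25*x^2/4) dx. Term by term:
    ∫_0^1/2 25*x^4 dx = 5/32;  ∫_0^1/2 -25*x^3 dx = -25/64;  ∫_0^1/2 25*x^2/4 dx = 25/96.
  Sum: 5/32 − 25/64 + 25/96 = 5/192.
  ∫_0^1/2 (u')² dx = ∫_0^1/2 (100*x^2 - 50*x + 25/4) dx. Term by term:
    ∫_0^1/2 100*x^2 dx = 25/6;  ∫_0^1/2 -50*x dx = -25/4;  ∫_0^1/2 25/4 dx = 25/8.
  Sum: 25/6 − 25/4 + 25/8 = 25/24.
∫_0^1/2 u² dx = 5/192, so ||u||_L² = sqrt(15)/24.
∫_0^1/2 (u')² dx = 25/24, so ||u'||_L² = 5*sqrt(6)/12.
Ratio ||u||_L² / ||u'||_L² = sqrt(10)/20.
Sharp Poincaré constant on H^1_0(0, 1/2) is C_P = L/π = 1/(2*π), achieved by sin(2*π·x).
A polynomial bump cannot attain the sharp Poincaré constant (only the first sine eigenfunction does), so the ratio is strictly less than C_P, consistent with ||u||_L² ≤ C_P ||u'||_L².


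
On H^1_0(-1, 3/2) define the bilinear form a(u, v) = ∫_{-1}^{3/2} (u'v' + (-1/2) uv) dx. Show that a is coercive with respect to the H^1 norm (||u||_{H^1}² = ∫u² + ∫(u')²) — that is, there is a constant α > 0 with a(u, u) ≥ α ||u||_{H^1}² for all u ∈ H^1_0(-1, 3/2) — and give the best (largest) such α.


α = (-25 + 8*π^2)/(2*(25 + 4*π^2))

Coercivity of a(·,·) on H^1_0(-1, 3/2) means a(u, u) ≥ α ||u||_{H^1}² for every u ∈ H^1_0.
The interval has length L = 5/2, and Poincaré/coercivity depend only on L. Here a(u, u) = ∫(u')² + (-1/2)·∫u².
Here c = -1/2 < 0 with |c| < (π/L)² = 4*π^2/25, so coercivity still holds. The condition a(u,u) ≥ α||u||_{H^1}² reads (1−α)∫(u')² ≥ (α−c)∫u². Any admissible α is ≤ 1 (rapidly oscillating u have ∫u²/∫(u')² → 0), and α = 1 would force 0 ≥ (1−c)∫u², impossible since c < 1; so 1−α > 0. By the sharp Poincaré inequality on H^1_0 of an interval of length L, ∫(u')² ≥ (π/L)²∫u² with equality for the first sine mode sin(π(x−x₀)/L) (x₀ the left endpoint), so the inequality holds for all u iff (1−α)(π/L)² ≥ α − c, i.e. α ≤ ((π/L)² + c)/((π/L)² + 1) = (1 + c(L/π)²)/(1 + (L/π)²). (Direct route, valid since c ≤ 0: Poincaré gives c∫u² ≥ c(L/π)²∫(u')², so a(u,u) ≥ (1 + c(L/π)²)∫(u')², while ||u||_{H^1}² ≤ (1 + (L/π)²)∫(u')²; dividing yields the same α.) With (π/L)² = 4*π^2/25 and c = -1/2, the largest admissible constant is α = ((π/L)² + c)/((π/L)² + 1).
Simplifying, α = (-25 + 8*π^2)/(2*(25 + 4*π^2)).


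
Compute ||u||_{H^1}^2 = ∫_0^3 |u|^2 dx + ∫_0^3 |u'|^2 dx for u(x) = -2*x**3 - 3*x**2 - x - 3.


||u||_{H^1}^2 = 533793/70

The H^1 norm (squared) on an interval (0, L) is
  ||u||_{H^1}^2 = ∫_0^L u(x)^2 dx + ∫_0^L u'(x)^2 dx.
Compute u'(x) = -6*x**2 - 6*x - 1.
Then u(x)^2 = 4*x**6 + 12*x**5 + 13*x**4 + 18*x**3 + 19*x**2 + 6*x + 9 and u'(x)^2 = 36*x**4 + 72*x**3 + 48*x**2 + 12*x + 1.
Integrate each monomial from 0 to 3 using ∫_0^3 c·x^n dx = c·3^(n+1)/(n+1):
  ∫_0^3 u(x)^2 dx = ∫_0^3 (4*x^6 + 12*x^5 + 13*x^4 + 18*x^3 + 19*x^2 + 6*x + 9) dx. Term by term:
    ∫_0^3 4*x^6 dx = 8748/7;  ∫_0^3 12*x^5 dx = 1458;  ∫_0^3 13*x^4 dx = 3159/5;
    ∫_0^3 18*x^3 dx = 729/2;  ∫_0^3 19*x^2 dx = 171;  ∫_0^3 6*x dx = 27;
    ∫_0^3 9 dx = 27.
  Sum: 8748/7 + 1458 + 3159/5 + 729/2 + 171 + 27 + 27 = 275031/70.
  ∫_0^3 u'(x)^2 dx = ∫_0^3 (36*x^4 + 72*x^3 + 48*x^2 + 12*x + 1) dx. Term by term:
    ∫_0^3 36*x^4 dx = 8748/5;  ∫_0^3 72*x^3 dx = 1458;  ∫_0^3 48*x^2 dx = 432;
    ∫_0^3 12*x dx = 54;  ∫_0^3 1 dx = 3.
  Sum: 8748/5 + 1458 + 432 + 54 + 3 = 18483/5.
Adding: ||u||_{H^1}^2 = 275031/70 + 18483/5 = 533793/70.


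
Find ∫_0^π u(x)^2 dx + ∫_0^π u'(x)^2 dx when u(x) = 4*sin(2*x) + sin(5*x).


||u||_{H^1(0,π)}^2 = 53*π

u'(x) = 8*cos(2*x) + 5*cos(5*x).
Expand u² and (u')² and integrate term by term on (0, π), using: for integers n ≥ 1, ∫_0^π sin²(nx) dx = ∫_0^π cos²(nx) dx = π/2; for n ≠ n', ∫_0^π sin(nx)sin(n'x) dx = ∫_0^π cos(nx)cos(n'x) dx = 0; and by product-to-sum, ∫_0^π sin(nx)cos(n'x) dx = ½∫_0^π [sin((n+n')x) + sin((n−n')x)] dx, which is 0 when n+n' is even and 2n/(n²−n'²) when n+n' is odd (it need not vanish on (0, π)).
  u² squared terms: (4)²·∫sin(2x)² dx = 16·π/2 = 8*π;  (1)²·∫sin(5x)² dx = 1·π/2 = π/2.
  u² cross terms: 2·(4)·(1)·∫sin(2x)·sin(5x) dx = 8·(0) = 0.
  So ∫_0^π u² dx = 8*π + π/2 + 0 = 17*π/2.
  (u')² squared terms: (5)²·∫cos(5x)² dx = 25·π/2 = 25*π/2;  (8)²·∫cos(2x)² dx = 64·π/2 = 32*π.
  (u')² cross terms: 2·(5)·(8)·∫cos(5x)·cos(2x) dx = 80·(0) = 0.
  So ∫_0^π (u')² dx = 25*π/2 + 32*π + 0 = 89*π/2.
||u||_{H^1}^2 = (17*π/2) + (89*π/2) = 53*π.


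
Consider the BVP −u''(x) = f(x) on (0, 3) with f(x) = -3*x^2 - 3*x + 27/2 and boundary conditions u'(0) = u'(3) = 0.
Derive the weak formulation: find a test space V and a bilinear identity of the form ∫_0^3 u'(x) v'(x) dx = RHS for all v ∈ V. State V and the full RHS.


V = H^1(0, 3) (no boundary constraint on v; u is determined up to an additive constant); weak form: ∫_0^3 u'v' dx = ∫_0^3 (-3*x^2 - 3*x + 27/2) v dx for all v ∈ V.

Multiply both sides by a test function v and integrate from 0 to 3:
  ∫_0^3 −u''(x) v(x) dx = ∫_0^3 f(x) v(x) dx.
Integrate the LHS by parts once:
  ∫_0^3 −u'' v dx = −[u'(x) v(x)]_0^3 + ∫_0^3 u'(x) v'(x) dx.
Thus ∫_0^3 u'(x) v'(x) dx = ∫_0^3 f(x) v(x) dx + [u'(x) v(x)]_0^3.
Choose V so that boundary terms are either known or forced to vanish.
u has homogeneous Neumann: u'(0) = u'(3) = 0. So [u' v]_0^3 = 0·v(3) − 0·v(0) = 0 for any v; take V = H^1(0, 3).
Weak formulation: find u (satisfying any essential BC) such that ∫_0^3 u'(x) v'(x) dx = ∫_0^3 f v dx for all v ∈ V (homogeneous Neumann, so boundary terms vanish).
Substituting f(x) = -3*x^2 - 3*x + 27/2, the right-hand side is ∫_0^3 (-3*x^2 - 3*x + 27/2) v dx.
Compatibility check (pure Neumann): taking v ≡ 1 ∈ V gives 0 = ∫_0^3 f dx + (0) − (0), i.e. ∫_0^3 f dx must equal u'(0) − u'(3) = 0. Indeed ∫_0^3 (-3*x^2 - 3*x + 27/2) dx = 0, so the data are compatible. The solution is then unique only up to an additive constant (fix it e.g. by requiring ∫_0^3 u dx = 0).


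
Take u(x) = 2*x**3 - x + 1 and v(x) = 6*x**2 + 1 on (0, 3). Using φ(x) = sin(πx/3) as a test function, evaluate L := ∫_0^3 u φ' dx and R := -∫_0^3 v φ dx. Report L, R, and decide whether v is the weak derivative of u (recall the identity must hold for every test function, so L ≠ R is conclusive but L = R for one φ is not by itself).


LHS = -156/π + 648/π^3, RHS = -168/π + 648/π^3. No, v is not the weak derivative of u.

u(x) = 2*x**3 - x + 1, classical derivative u'(x) = 6*x**2 - 1.
φ(x) = sin(πx/3), so φ'(x) = π*cos(π*x/3)/3.
Note φ(0) = φ(3) = 0, so the boundary term u·φ vanishes.
LHS = ∫_0^3 u(x) φ'(x) dx = ∫_0^3 (2*π*x^3*cos(π*x/3)/3 - π*x*cos(π*x/3)/3 + π*cos(π*x/3)/3) dx. Term by term:
  ∫_0^3 π*cos(π*x/3)/3 dx = 0;  ∫_0^3 -π*x*cos(π*x/3)/3 dx = 6/π;  ∫_0^3 2*π*x^3*cos(π*x/3)/3 dx = -162/π + 648/π^3.
Sum: 0 + 6/π + -162/π + 648/π^3 = -156/π + 648/π^3.
So LHS = -156/π + 648/π^3.
∫_0^3 v(x) φ(x) dx = ∫_0^3 (6*x^2*sin(π*x/3) + sin(π*x/3)) dx. Term by term:
  ∫_0^3 6*x^2*sin(π*x/3) dx = -648/π^3 + 162/π;  ∫_0^3 sin(π*x/3) dx = 6/π.
Sum: -648/π^3 + 162/π + 6/π = -648/π^3 + 168/π.
So RHS = -∫_0^3 v(x) φ(x) dx = -168/π + 648/π^3.
LHS − RHS = 12/π ≠ 0, so the identity fails.
(For a valid weak derivative the identity must hold for EVERY test function, in particular this one. The failure shows v is NOT the weak derivative of u.)
Correct weak derivative would be u'(x) = 6*x**2 - 1.


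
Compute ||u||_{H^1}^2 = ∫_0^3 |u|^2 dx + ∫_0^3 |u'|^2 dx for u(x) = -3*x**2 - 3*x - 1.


||u||_{H^1}^2 = 14799/10

The H^1 norm (squared) on an interval (0, L) is
  ||u||_{H^1}^2 = ∫_0^L u(x)^2 dx + ∫_0^L u'(x)^2 dx.
Compute u'(x) = -6*x - 3.
Then u(x)^2 = 9*x**4 + 18*x**3 + 15*x**2 + 6*x + 1 and u'(x)^2 = 36*x**2 + 36*x + 9.
Integrate each monomial from 0 to 3 using ∫_0^3 c·x^n dx = c·3^(n+1)/(n+1):
  ∫_0^3 u(x)^2 dx = ∫_0^3 (9*x^4 + 18*x^3 + 15*x^2 + 6*x + 1) dx. Term by term:
    ∫_0^3 9*x^4 dx = 2187/5;  ∫_0^3 18*x^3 dx = 729/2;  ∫_0^3 15*x^2 dx = 135;
    ∫_0^3 6*x dx = 27;  ∫_0^3 1 dx = 3.
  Sum: 2187/5 + 729/2 + 135 + 27 + 3 = 9669/10.
  ∫_0^3 u'(x)^2 dx = ∫_0^3 (36*x^2 + 36*x + 9) dx. Term by term:
    ∫_0^3 36*x^2 dx = 324;  ∫_0^3 36*x dx = 162;  ∫_0^3 9 dx = 27.
  Sum: 324 + 162 + 27 = 513.
Adding: ||u||_{H^1}^2 = 9669/10 + 513 = 14799/10.


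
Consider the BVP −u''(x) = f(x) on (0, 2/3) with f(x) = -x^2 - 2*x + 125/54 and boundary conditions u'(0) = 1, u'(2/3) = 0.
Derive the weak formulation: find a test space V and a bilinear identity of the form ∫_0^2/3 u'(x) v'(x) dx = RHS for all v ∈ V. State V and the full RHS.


V = H^1(0, 2/3) (v unrestricted at boundary; u is determined up to an additive constant); weak form: ∫_0^2/3 u'v' dx = ∫_0^2/3 (-x^2 - 2*x + 125/54) v dx − v(0) for all v ∈ V.

Multiply both sides by a test function v and integrate from 0 to 2/3:
  ∫_0^2/3 −u''(x) v(x) dx = ∫_0^2/3 f(x) v(x) dx.
Integrate the LHS by parts once:
  ∫_0^2/3 −u'' v dx = −[u'(x) v(x)]_0^2/3 + ∫_0^2/3 u'(x) v'(x) dx.
Thus ∫_0^2/3 u'(x) v'(x) dx = ∫_0^2/3 f(x) v(x) dx + [u'(x) v(x)]_0^2/3.
Choose V so that boundary terms are either known or forced to vanish.
u has inhomogeneous Neumann u'(0) = 1, u'(2/3) = 0. [u' v]_0^2/3 = (0)·v(2/3) − (1)·v(0) = − v(0). Take V = H^1(0, 2/3); boundary term becomes part of RHS.
Weak formulation: find u (satisfying any essential BC) such that ∫_0^2/3 u'(x) v'(x) dx = ∫_0^2/3 f v dx − v(0) for all v ∈ V (Neumann data are natural BCs: they enter the RHS as boundary terms).
Substituting f(x) = -x^2 - 2*x + 125/54, the right-hand side is ∫_0^2/3 (-x^2 - 2*x + 125/54) v dx − v(0).
Compatibility check (pure Neumann): taking v ≡ 1 ∈ V gives 0 = ∫_0^2/3 f dx + (0) − (1), i.e. ∫_0^2/3 f dx must equal u'(0) − u'(2/3) = 1. Indeed ∫_0^2/3 (-x^2 - 2*x + 125/54) dx = 1, so the data are compatible. The solution is then unique only up to an additive constant (fix it e.g. by requiring ∫_0^2/3 u dx = 0).


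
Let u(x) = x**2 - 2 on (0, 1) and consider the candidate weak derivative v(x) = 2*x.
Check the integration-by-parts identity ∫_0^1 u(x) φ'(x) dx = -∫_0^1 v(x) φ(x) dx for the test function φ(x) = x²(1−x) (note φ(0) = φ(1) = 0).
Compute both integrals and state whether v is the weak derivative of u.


LHS = -1/10, RHS = -1/10. Yes, v = u' weakly.

u(x) = x**2 - 2, classical derivative u'(x) = 2*x.
φ(x) = x²(1−x), so φ'(x) = x*(2 - 3*x).
Note φ(0) = φ(1) = 0, so the boundary term u·φ vanishes.
LHS = ∫_0^1 u(x) φ'(x) dx = ∫_0^1 (-3*x^4 + 2*x^3 + 6*x^2 - 4*x) dx. Term by term:
  ∫_0^1 -3*x^4 dx = -3/5;  ∫_0^1 2*x^3 dx = 1/2;  ∫_0^1 6*x^2 dx = 2;
  ∫_0^1 -4*x dx = -2.
Sum: -3/5 + 1/2 + 2 − 2 = -1/10.
So LHS = -1/10.
∫_0^1 v(x) φ(x) dx = ∫_0^1 (-2*x^4 + 2*x^3) dx. Term by term:
  ∫_0^1 -2*x^4 dx = -2/5;  ∫_0^1 2*x^3 dx = 1/2.
Sum: -2/5 + 1/2 = 1/10.
So RHS = -∫_0^1 v(x) φ(x) dx = -1/10.
LHS = RHS, so the identity holds for this test φ.
Moreover u is smooth here and v(x) = u'(x) = 2*x pointwise, so the identity holds for every test function. Hence v is the weak derivative of u.


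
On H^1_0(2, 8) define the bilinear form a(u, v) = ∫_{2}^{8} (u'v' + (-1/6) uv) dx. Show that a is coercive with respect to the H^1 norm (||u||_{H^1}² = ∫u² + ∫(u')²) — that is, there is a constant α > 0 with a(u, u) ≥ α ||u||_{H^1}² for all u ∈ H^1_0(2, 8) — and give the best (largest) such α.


α = (-6 + π^2)/(π^2 + 36)

Coercivity of a(·,·) on H^1_0(2, 8) means a(u, u) ≥ α ||u||_{H^1}² for every u ∈ H^1_0.
The interval has length L = 6, and Poincaré/coercivity depend only on L. Here a(u, u) = ∫(u')² + (-1/6)·∫u².
Here c = -1/6 < 0 with |c| < (π/L)² = π^2/36, so coercivity still holds. The condition a(u,u) ≥ α||u||_{H^1}² reads (1−α)∫(u')² ≥ (α−c)∫u². Any admissible α is ≤ 1 (rapidly oscillating u have ∫u²/∫(u')² → 0), and α = 1 would force 0 ≥ (1−c)∫u², impossible since c < 1; so 1−α > 0. By the sharp Poincaré inequality on H^1_0 of an interval of length L, ∫(u')² ≥ (π/L)²∫u² with equality for the first sine mode sin(π(x−x₀)/L) (x₀ the left endpoint), so the inequality holds for all u iff (1−α)(π/L)² ≥ α − c, i.e. α ≤ ((π/L)² + c)/((π/L)² + 1) = (1 + c(L/π)²)/(1 + (L/π)²). (Direct route, valid since c ≤ 0: Poincaré gives c∫u² ≥ c(L/π)²∫(u')², so a(u,u) ≥ (1 + c(L/π)²)∫(u')², while ||u||_{H^1}² ≤ (1 + (L/π)²)∫(u')²; dividing yields the same α.) With (π/L)² = π^2/36 and c = -1/6, the largest admissible constant is α = ((π/L)² + c)/((π/L)² + 1).
Simplifying, α = (-6 + π^2)/(π^2 + 36).


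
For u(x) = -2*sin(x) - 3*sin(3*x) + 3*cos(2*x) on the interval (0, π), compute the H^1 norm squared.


||u||_{H^1(0,π)}^2 = -68 + 143*π/2

u'(x) = -6*sin(2*x) - 2*cos(x) - 9*cos(3*x).
Expand u² and (u')² and integrate term by term on (0, π), using: for integers n ≥ 1, ∫_0^π sin²(nx) dx = ∫_0^π cos²(nx) dx = π/2; for n ≠ n', ∫_0^π sin(nx)sin(n'x) dx = ∫_0^π cos(nx)cos(n'x) dx = 0; and by product-to-sum, ∫_0^π sin(nx)cos(n'x) dx = ½∫_0^π [sin((n+n')x) + sin((n−n')x)] dx, which is 0 when n+n' is even and 2n/(n²−n'²) when n+n' is odd (it need not vanish on (0, π)).
  u² squared terms: (-3)²·∫sin(3x)² dx = 9·π/2 = 9*π/2;  (-2)²·∫sin(x)² dx = 4·π/2 = 2*π;  (3)²·∫cos(2x)² dx = 9·π/2 = 9*π/2.
  u² cross terms: 2·(-3)·(-2)·∫sin(3x)·sin(x) dx = 12·(0) = 0;  2·(-3)·(3)·∫sin(3x)·cos(2x) dx = -18·(6/5) = -108/5;  2·(-2)·(3)·∫sin(x)·cos(2x) dx = -12·(-2/3) = 8.
  So ∫_0^π u² dx = 9*π/2 + 2*π + 9*π/2 + 0 − 108/5 + 8 = -68/5 + 11*π.
  (u')² squared terms: (-9)²·∫cos(3x)² dx = 81·π/2 = 81*π/2;  (-6)²·∫sin(2x)² dx = 36·π/2 = 18*π;  (-2)²·∫cos(x)² dx = 4·π/2 = 2*π.
  (u')² cross terms: 2·(-9)·(-6)·∫cos(3x)·sin(2x) dx = 108·(-4/5) = -432/5;  2·(-9)·(-2)·∫cos(3x)·cos(x) dx = 36·(0) = 0;  2·(-6)·(-2)·∫sin(2x)·cos(x) dx = 24·(4/3) = 32.
  So ∫_0^π (u')² dx = 81*π/2 + 18*π + 2*π − 432/5 + 0 + 32 = -272/5 + 121*π/2.
||u||_{H^1}^2 = (-68/5 + 11*π) + (-272/5 + 121*π/2) = -68 + 143*π/2.
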